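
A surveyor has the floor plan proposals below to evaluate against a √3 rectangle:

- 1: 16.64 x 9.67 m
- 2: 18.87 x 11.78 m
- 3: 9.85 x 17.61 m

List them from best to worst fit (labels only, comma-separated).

1: 16.64/9.67 ≈ 1.721 → |1.721 − 1.732| = 0.011
2: 18.87/11.78 ≈ 1.602 → |1.602 − 1.732| = 0.130
3: 17.61/9.85 ≈ 1.788 → |1.788 − 1.732| = 0.056

1, 3, 2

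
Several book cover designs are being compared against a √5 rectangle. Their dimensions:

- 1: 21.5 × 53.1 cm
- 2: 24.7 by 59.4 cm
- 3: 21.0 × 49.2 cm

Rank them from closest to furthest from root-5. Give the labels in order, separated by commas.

Ratios: 1 = 53.1 / 21.5 ≈ 2.470; 2 = 59.4 / 24.7 ≈ 2.405; 3 = 49.2 / 21.0 ≈ 2.343.
|Δ from 2.236|: 1 0.234; 2 0.169; 3 0.107.

3, 2, 1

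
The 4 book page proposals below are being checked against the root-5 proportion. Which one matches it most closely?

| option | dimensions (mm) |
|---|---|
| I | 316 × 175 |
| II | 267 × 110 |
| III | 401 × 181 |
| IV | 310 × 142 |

III

Target root-5 ≈ 2.236.
I: 1.806 (Δ0.430)  II: 2.427 (Δ0.191)  III: 2.215 (Δ0.021)  IV: 2.183 (Δ0.053)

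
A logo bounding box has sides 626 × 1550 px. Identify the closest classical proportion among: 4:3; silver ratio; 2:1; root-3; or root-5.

silver ratio

Ratio = 1550 / 626 ≈ 2.476.
Distances: 4:3 1.333 (Δ 1.143); silver ratio 2.414 (Δ 0.062); 2:1 2.000 (Δ 0.476); root-3 1.732 (Δ 0.744); root-5 2.236 (Δ 0.240).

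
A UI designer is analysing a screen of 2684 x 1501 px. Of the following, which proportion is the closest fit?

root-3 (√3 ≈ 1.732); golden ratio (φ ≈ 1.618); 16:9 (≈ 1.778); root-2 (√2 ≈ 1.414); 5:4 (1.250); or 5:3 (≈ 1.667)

16:9

Ratio = 2684 / 1501 ≈ 1.788.
Distances: root-3 1.732 (Δ 0.056); golden ratio 1.618 (Δ 0.170); 16:9 1.778 (Δ 0.010); root-2 1.414 (Δ 0.374); 5:4 1.250 (Δ 0.538); 5:3 1.667 (Δ 0.121).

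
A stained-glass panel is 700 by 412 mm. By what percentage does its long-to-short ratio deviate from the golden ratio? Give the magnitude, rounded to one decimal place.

Ratio = 700 / 412 ≈ 1.6990.
Ideal golden ratio ≈ 1.6180. |1.6990 − 1.6180| / 1.6180 ≈ 5.01% → 5.0%.

5.0%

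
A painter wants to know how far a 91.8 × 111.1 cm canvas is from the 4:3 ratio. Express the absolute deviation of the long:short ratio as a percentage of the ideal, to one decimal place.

Ratio = 111.1 / 91.8 ≈ 1.2102.
Ideal 4:3 ≈ 1.3333. |1.2102 − 1.3333| / 1.3333 ≈ 9.23% → 9.2%.

9.2%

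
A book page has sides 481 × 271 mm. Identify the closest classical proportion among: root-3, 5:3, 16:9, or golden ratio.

481/271 ≈ 1.775. Nearest candidates are 16:9 (1.778, off by 0.003) and root-3 (1.732, off by 0.043).

16:9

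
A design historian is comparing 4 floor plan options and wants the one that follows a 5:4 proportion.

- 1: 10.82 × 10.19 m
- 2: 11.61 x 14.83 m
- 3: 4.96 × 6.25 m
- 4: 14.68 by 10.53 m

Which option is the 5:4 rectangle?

Ratios (long/short): 1 ≈ 1.062; 2 ≈ 1.277; 3 ≈ 1.260; 4 ≈ 1.394.
5:4 ≈ 1.250; option 3 is nearest (Δ 0.010).

3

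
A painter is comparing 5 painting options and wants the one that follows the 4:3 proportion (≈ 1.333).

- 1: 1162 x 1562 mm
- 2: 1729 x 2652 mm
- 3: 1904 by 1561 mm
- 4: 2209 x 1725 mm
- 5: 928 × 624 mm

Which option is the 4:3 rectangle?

Target 4:3 ≈ 1.333.
1: 1.344 (Δ0.011)  2: 1.534 (Δ0.201)  3: 1.220 (Δ0.113)  4: 1.281 (Δ0.052)  5: 1.487 (Δ0.154)

1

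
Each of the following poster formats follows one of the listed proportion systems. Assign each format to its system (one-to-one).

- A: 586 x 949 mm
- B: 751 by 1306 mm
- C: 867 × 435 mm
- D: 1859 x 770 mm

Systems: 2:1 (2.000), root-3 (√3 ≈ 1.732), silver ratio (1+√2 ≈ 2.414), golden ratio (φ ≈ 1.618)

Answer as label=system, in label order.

A=golden ratio, B=root-3, C=2:1, D=silver ratio

Ratios: A ≈ 1.619; B ≈ 1.739; C ≈ 1.993; D ≈ 2.414.
Targets: 2:1 ≈ 2.000; root-3 ≈ 1.732; silver ratio ≈ 2.414; golden ratio ≈ 1.618.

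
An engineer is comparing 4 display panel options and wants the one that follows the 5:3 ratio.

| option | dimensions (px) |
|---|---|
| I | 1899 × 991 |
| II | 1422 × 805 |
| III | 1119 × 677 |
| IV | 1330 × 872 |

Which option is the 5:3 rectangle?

III

Target 5:3 ≈ 1.667.
I: 1.916 (Δ0.249)  II: 1.766 (Δ0.099)  III: 1.653 (Δ0.014)  IV: 1.525 (Δ0.142)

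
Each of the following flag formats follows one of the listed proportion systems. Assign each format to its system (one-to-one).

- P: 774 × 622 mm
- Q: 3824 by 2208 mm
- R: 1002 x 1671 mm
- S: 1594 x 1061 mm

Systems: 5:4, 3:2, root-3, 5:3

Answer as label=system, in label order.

P=5:4, Q=root-3, R=5:3, S=3:2

Ratios: P ≈ 1.244; Q ≈ 1.732; R ≈ 1.668; S ≈ 1.502.
Targets: 5:4 ≈ 1.250; 3:2 ≈ 1.500; root-3 ≈ 1.732; 5:3 ≈ 1.667.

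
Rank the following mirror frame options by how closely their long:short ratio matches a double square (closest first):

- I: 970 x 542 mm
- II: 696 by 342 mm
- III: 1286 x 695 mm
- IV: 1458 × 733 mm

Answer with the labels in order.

IV, II, III, I

Ratios: I = 970 / 542 ≈ 1.790; II = 696 / 342 ≈ 2.035; III = 1286 / 695 ≈ 1.850; IV = 1458 / 733 ≈ 1.989.
|Δ from 2.000|: I 0.210; II 0.035; III 0.150; IV 0.011.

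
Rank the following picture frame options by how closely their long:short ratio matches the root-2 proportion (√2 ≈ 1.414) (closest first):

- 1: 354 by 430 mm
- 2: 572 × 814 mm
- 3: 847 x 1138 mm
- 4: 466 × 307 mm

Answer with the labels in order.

2, 3, 4, 1

1: 430/354 ≈ 1.215 → |1.215 − 1.414| = 0.199
2: 814/572 ≈ 1.423 → |1.423 − 1.414| = 0.009
3: 1138/847 ≈ 1.344 → |1.344 − 1.414| = 0.070
4: 466/307 ≈ 1.518 → |1.518 − 1.414| = 0.104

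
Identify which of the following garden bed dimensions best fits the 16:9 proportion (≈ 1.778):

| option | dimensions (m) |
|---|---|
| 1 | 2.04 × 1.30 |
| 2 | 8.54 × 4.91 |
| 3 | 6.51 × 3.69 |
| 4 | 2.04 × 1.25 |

3

Ratios (long/short): 1 ≈ 1.569; 2 ≈ 1.739; 3 ≈ 1.764; 4 ≈ 1.632.
16:9 ≈ 1.778; option 3 is nearest (Δ 0.014).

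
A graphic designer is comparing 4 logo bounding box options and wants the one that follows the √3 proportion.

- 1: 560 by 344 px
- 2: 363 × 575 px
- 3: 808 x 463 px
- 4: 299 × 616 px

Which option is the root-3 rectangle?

3

Ratios (long/short): 1 ≈ 1.628; 2 ≈ 1.584; 3 ≈ 1.745; 4 ≈ 2.060.
root-3 ≈ 1.732; option 3 is nearest (Δ 0.013).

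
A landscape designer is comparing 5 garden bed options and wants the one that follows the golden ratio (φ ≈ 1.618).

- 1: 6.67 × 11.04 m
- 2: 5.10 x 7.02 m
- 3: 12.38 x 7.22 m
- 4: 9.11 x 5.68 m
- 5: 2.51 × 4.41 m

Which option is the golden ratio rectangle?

Ratios (long/short): 1 ≈ 1.655; 2 ≈ 1.376; 3 ≈ 1.715; 4 ≈ 1.604; 5 ≈ 1.757.
golden ratio ≈ 1.618; option 4 is nearest (Δ 0.014).

4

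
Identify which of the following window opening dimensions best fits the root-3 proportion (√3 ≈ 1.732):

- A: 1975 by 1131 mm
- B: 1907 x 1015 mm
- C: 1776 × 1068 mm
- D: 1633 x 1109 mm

Ratios (long/short): A ≈ 1.746; B ≈ 1.879; C ≈ 1.663; D ≈ 1.472.
root-3 ≈ 1.732; option A is nearest (Δ 0.014).

A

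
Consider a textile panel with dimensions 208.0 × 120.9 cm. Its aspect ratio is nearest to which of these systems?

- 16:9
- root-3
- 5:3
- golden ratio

root-3

208.0/120.9 ≈ 1.720. Nearest candidates are root-3 (1.732, off by 0.012) and 5:3 (1.667, off by 0.053).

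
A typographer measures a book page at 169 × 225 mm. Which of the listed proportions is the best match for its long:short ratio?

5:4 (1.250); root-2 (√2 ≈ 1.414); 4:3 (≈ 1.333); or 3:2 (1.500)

4:3

225/169 ≈ 1.331. Nearest candidates are 4:3 (1.333, off by 0.002) and 5:4 (1.250, off by 0.081).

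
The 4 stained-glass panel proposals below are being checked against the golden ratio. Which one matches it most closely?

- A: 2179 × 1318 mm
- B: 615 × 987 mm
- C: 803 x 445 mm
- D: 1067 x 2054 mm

Ratios (long/short): A ≈ 1.653; B ≈ 1.605; C ≈ 1.804; D ≈ 1.925.
golden ratio ≈ 1.618; option B is nearest (Δ 0.013).

B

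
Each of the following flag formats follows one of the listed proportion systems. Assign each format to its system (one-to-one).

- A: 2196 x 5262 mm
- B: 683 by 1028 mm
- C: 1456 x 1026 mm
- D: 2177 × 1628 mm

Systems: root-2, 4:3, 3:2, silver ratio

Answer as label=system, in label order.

Ratios: A ≈ 2.396; B ≈ 1.505; C ≈ 1.419; D ≈ 1.337.
Targets: root-2 ≈ 1.414; 4:3 ≈ 1.333; 3:2 ≈ 1.500; silver ratio ≈ 2.414.

A=silver ratio, B=3:2, C=root-2, D=4:3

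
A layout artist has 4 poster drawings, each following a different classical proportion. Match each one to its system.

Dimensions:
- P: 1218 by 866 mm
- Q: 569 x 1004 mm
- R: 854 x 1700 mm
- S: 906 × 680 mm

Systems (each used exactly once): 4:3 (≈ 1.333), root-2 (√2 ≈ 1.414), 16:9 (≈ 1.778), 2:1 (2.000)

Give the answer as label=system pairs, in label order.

P = 1218/866 ≈ 1.406 → root-2 (1.414)
Q = 1004/569 ≈ 1.764 → 16:9 (1.778)
R = 1700/854 ≈ 1.991 → 2:1 (2.000)
S = 906/680 ≈ 1.332 → 4:3 (1.333)

P=root-2, Q=16:9, R=2:1, S=4:3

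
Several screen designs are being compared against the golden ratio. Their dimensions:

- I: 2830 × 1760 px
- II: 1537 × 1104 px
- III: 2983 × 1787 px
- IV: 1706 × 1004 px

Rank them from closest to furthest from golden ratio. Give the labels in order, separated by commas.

I: 2830/1760 ≈ 1.608 → |1.608 − 1.618| = 0.010
II: 1537/1104 ≈ 1.392 → |1.392 − 1.618| = 0.226
III: 2983/1787 ≈ 1.669 → |1.669 − 1.618| = 0.051
IV: 1706/1004 ≈ 1.699 → |1.699 − 1.618| = 0.081

I, III, IV, II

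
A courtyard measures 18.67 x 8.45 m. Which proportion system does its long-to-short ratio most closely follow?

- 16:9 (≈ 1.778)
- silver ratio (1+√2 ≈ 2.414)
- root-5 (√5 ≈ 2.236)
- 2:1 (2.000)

Ratio = 18.67 / 8.45 ≈ 2.209.
Distances: 16:9 1.778 (Δ 0.431); silver ratio 2.414 (Δ 0.205); root-5 2.236 (Δ 0.027); 2:1 2.000 (Δ 0.209).

root-5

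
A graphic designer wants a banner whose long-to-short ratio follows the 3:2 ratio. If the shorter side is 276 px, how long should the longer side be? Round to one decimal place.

3:2 = 1.50000.
Longer side = 276 × 1.50000 ≈ 414.000 → 414.0 px.

414.0 px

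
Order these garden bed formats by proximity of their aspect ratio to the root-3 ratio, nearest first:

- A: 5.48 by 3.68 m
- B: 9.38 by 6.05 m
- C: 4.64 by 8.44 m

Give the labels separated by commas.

A: 5.48/3.68 ≈ 1.489 → |1.489 − 1.732| = 0.243
B: 9.38/6.05 ≈ 1.550 → |1.550 − 1.732| = 0.182
C: 8.44/4.64 ≈ 1.819 → |1.819 − 1.732| = 0.087

C, B, A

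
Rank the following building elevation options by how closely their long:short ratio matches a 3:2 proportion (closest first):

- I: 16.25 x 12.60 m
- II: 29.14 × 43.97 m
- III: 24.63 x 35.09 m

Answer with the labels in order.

Ratios: I = 16.25 / 12.60 ≈ 1.290; II = 43.97 / 29.14 ≈ 1.509; III = 35.09 / 24.63 ≈ 1.425.
|Δ from 1.500|: I 0.210; II 0.009; III 0.075.

II, III, I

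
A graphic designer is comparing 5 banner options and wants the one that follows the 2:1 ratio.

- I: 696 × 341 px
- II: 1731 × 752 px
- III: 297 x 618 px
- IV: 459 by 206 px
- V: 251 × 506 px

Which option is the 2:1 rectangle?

Target 2:1 ≈ 2.000.
I: 2.041 (Δ0.041)  II: 2.302 (Δ0.302)  III: 2.081 (Δ0.081)  IV: 2.228 (Δ0.228)  V: 2.016 (Δ0.016)

V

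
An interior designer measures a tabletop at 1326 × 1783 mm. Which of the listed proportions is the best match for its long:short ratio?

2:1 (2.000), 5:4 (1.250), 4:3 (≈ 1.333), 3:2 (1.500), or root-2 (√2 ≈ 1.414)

4:3

Ratio = 1783 / 1326 ≈ 1.345.
Distances: 2:1 2.000 (Δ 0.655); 5:4 1.250 (Δ 0.095); 4:3 1.333 (Δ 0.012); 3:2 1.500 (Δ 0.155); root-2 1.414 (Δ 0.069).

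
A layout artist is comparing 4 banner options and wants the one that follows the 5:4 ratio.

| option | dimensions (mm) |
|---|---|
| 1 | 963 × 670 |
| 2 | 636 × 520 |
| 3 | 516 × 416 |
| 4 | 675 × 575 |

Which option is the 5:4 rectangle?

Target 5:4 ≈ 1.250.
1: 1.437 (Δ0.187)  2: 1.223 (Δ0.027)  3: 1.240 (Δ0.010)  4: 1.174 (Δ0.076)

3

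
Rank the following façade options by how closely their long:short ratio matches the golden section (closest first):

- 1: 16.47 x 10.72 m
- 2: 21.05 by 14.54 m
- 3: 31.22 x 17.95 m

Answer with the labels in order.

Ratios: 1 = 16.47 / 10.72 ≈ 1.536; 2 = 21.05 / 14.54 ≈ 1.448; 3 = 31.22 / 17.95 ≈ 1.739.
|Δ from 1.618|: 1 0.082; 2 0.170; 3 0.121.

1, 3, 2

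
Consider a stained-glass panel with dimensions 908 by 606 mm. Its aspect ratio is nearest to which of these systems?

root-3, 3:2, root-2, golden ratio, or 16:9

Ratio = 908 / 606 ≈ 1.498.
Distances: root-3 1.732 (Δ 0.234); 3:2 1.500 (Δ 0.002); root-2 1.414 (Δ 0.084); golden ratio 1.618 (Δ 0.120); 16:9 1.778 (Δ 0.280).

3:2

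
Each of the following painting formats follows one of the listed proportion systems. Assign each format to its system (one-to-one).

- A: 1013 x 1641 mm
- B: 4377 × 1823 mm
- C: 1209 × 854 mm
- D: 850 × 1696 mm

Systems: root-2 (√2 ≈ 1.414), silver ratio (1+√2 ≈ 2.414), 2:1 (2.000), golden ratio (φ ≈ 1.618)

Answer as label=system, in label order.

A=golden ratio, B=silver ratio, C=root-2, D=2:1

A = 1641/1013 ≈ 1.620 → golden ratio (1.618)
B = 4377/1823 ≈ 2.401 → silver ratio (2.414)
C = 1209/854 ≈ 1.416 → root-2 (1.414)
D = 1696/850 ≈ 1.995 → 2:1 (2.000)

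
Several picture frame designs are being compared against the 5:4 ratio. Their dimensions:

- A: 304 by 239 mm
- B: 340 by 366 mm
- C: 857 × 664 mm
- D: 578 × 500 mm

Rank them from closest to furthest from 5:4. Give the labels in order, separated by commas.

A, C, D, B

Ratios: A = 304 / 239 ≈ 1.272; B = 366 / 340 ≈ 1.076; C = 857 / 664 ≈ 1.291; D = 578 / 500 ≈ 1.156.
|Δ from 1.250|: A 0.022; B 0.174; C 0.041; D 0.094.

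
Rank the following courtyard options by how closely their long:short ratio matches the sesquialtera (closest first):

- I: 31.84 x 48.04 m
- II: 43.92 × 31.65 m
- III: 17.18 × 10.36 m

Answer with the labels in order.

I: 48.04/31.84 ≈ 1.509 → |1.509 − 1.500| = 0.009
II: 43.92/31.65 ≈ 1.388 → |1.388 − 1.500| = 0.112
III: 17.18/10.36 ≈ 1.658 → |1.658 − 1.500| = 0.158

I, II, III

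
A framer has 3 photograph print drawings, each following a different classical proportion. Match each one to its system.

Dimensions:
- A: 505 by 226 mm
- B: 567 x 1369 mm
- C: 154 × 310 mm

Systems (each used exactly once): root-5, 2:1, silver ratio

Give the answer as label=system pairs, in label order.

A = 505/226 ≈ 2.235 → root-5 (2.236)
B = 1369/567 ≈ 2.414 → silver ratio (2.414)
C = 310/154 ≈ 2.013 → 2:1 (2.000)

A=root-5, B=silver ratio, C=2:1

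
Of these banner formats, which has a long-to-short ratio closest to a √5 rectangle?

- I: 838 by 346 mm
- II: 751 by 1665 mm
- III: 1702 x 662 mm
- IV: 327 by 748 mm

Ratios (long/short): I ≈ 2.422; II ≈ 2.217; III ≈ 2.571; IV ≈ 2.287.
root-5 ≈ 2.236; option II is nearest (Δ 0.019).

II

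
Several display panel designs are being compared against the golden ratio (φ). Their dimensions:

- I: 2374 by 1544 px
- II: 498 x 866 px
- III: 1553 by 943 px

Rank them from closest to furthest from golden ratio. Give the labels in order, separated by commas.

I: 2374/1544 ≈ 1.538 → |1.538 − 1.618| = 0.080
II: 866/498 ≈ 1.739 → |1.739 − 1.618| = 0.121
III: 1553/943 ≈ 1.647 → |1.647 − 1.618| = 0.029

III, I, II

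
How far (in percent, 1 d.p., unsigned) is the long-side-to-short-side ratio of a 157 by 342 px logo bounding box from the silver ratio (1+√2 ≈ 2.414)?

9.8%

Ratio = 342 / 157 ≈ 2.1783.
Ideal silver ratio ≈ 2.4142. |2.1783 − 2.4142| / 2.4142 ≈ 9.77% → 9.8%.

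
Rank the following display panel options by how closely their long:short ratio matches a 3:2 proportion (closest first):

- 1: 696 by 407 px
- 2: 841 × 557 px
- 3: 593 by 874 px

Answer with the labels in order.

2, 3, 1

1: 696/407 ≈ 1.710 → |1.710 − 1.500| = 0.210
2: 841/557 ≈ 1.510 → |1.510 − 1.500| = 0.010
3: 874/593 ≈ 1.474 → |1.474 − 1.500| = 0.026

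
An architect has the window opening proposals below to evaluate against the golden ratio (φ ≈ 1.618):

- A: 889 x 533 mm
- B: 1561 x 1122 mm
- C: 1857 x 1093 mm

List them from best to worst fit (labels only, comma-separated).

A, C, B

A: 889/533 ≈ 1.668 → |1.668 − 1.618| = 0.050
B: 1561/1122 ≈ 1.391 → |1.391 − 1.618| = 0.227
C: 1857/1093 ≈ 1.699 → |1.699 − 1.618| = 0.081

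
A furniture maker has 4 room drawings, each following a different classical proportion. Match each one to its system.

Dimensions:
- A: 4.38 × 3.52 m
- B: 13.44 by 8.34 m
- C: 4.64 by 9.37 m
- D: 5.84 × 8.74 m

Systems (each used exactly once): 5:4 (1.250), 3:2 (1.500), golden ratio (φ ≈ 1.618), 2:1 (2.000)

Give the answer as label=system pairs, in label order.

A=5:4, B=golden ratio, C=2:1, D=3:2

A = 4.38/3.52 ≈ 1.244 → 5:4 (1.250)
B = 13.44/8.34 ≈ 1.612 → golden ratio (1.618)
C = 9.37/4.64 ≈ 2.019 → 2:1 (2.000)
D = 8.74/5.84 ≈ 1.497 → 3:2 (1.500)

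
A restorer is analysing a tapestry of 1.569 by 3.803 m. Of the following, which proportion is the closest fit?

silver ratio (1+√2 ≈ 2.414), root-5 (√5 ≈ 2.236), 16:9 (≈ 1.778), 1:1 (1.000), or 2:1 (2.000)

3.803/1.569 ≈ 2.424. Nearest candidates are silver ratio (2.414, off by 0.010) and root-5 (2.236, off by 0.188).

silver ratio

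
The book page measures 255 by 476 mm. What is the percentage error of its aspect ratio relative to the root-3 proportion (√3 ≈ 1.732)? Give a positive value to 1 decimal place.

Ratio = 476 / 255 ≈ 1.8667.
Ideal root-3 ≈ 1.7321. |1.8667 − 1.7321| / 1.7321 ≈ 7.77% → 7.8%.

7.8%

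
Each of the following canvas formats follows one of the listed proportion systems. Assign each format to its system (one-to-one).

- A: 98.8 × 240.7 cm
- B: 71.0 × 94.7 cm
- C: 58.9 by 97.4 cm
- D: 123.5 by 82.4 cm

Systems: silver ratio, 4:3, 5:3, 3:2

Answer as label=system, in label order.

Ratios: A ≈ 2.436; B ≈ 1.334; C ≈ 1.654; D ≈ 1.499.
Targets: silver ratio ≈ 2.414; 4:3 ≈ 1.333; 5:3 ≈ 1.667; 3:2 ≈ 1.500.

A=silver ratio, B=4:3, C=5:3, D=3:2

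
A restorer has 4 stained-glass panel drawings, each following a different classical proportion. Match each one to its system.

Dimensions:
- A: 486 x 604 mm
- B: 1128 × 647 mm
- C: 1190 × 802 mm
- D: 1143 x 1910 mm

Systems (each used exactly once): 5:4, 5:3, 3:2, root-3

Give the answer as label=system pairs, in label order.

Ratios: A ≈ 1.243; B ≈ 1.743; C ≈ 1.484; D ≈ 1.671.
Targets: 5:4 ≈ 1.250; 5:3 ≈ 1.667; 3:2 ≈ 1.500; root-3 ≈ 1.732.

A=5:4, B=root-3, C=3:2, D=5:3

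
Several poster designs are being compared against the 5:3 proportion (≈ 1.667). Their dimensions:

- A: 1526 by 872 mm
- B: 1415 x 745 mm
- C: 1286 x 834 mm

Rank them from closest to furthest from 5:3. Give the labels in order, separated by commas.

Ratios: A = 1526 / 872 ≈ 1.750; B = 1415 / 745 ≈ 1.899; C = 1286 / 834 ≈ 1.542.
|Δ from 1.667|: A 0.083; B 0.232; C 0.125.

A, C, B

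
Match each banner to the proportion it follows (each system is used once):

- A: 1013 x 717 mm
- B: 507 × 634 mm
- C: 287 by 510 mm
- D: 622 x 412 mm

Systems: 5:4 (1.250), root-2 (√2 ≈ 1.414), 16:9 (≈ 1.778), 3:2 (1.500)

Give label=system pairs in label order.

Ratios: A ≈ 1.413; B ≈ 1.250; C ≈ 1.777; D ≈ 1.510.
Targets: 5:4 ≈ 1.250; root-2 ≈ 1.414; 16:9 ≈ 1.778; 3:2 ≈ 1.500.

A=root-2, B=5:4, C=16:9, D=3:2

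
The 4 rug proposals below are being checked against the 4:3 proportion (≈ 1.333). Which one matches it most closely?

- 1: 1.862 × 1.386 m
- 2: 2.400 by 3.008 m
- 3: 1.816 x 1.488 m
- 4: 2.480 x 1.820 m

1

Ratios (long/short): 1 ≈ 1.343; 2 ≈ 1.253; 3 ≈ 1.220; 4 ≈ 1.363.
4:3 ≈ 1.333; option 1 is nearest (Δ 0.010).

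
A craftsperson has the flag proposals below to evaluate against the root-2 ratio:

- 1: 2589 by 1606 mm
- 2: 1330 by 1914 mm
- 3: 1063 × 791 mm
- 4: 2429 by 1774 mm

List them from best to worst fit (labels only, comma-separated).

2, 4, 3, 1

1: 2589/1606 ≈ 1.612 → |1.612 − 1.414| = 0.198
2: 1914/1330 ≈ 1.439 → |1.439 − 1.414| = 0.025
3: 1063/791 ≈ 1.344 → |1.344 − 1.414| = 0.070
4: 2429/1774 ≈ 1.369 → |1.369 − 1.414| = 0.045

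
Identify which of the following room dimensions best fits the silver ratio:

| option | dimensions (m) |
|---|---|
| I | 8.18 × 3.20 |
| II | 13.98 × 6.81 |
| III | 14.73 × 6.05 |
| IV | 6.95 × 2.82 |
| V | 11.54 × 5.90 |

Ratios (long/short): I ≈ 2.556; II ≈ 2.053; III ≈ 2.435; IV ≈ 2.465; V ≈ 1.956.
silver ratio ≈ 2.414; option III is nearest (Δ 0.021).

III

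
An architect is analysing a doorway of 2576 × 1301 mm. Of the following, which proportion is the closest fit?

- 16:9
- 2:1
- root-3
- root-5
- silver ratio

2:1

Ratio = 2576 / 1301 ≈ 1.980.
Distances: 16:9 1.778 (Δ 0.202); 2:1 2.000 (Δ 0.020); root-3 1.732 (Δ 0.248); root-5 2.236 (Δ 0.256); silver ratio 2.414 (Δ 0.434).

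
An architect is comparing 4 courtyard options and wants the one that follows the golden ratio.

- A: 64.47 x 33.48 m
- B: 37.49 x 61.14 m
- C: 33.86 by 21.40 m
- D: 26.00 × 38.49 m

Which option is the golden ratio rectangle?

B

Target golden ratio ≈ 1.618.
A: 1.926 (Δ0.308)  B: 1.631 (Δ0.013)  C: 1.582 (Δ0.036)  D: 1.480 (Δ0.138)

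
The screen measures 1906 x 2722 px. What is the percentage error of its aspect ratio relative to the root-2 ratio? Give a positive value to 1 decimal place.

Ratio = 2722 / 1906 ≈ 1.4281.
Ideal root-2 ≈ 1.4142. |1.4281 − 1.4142| / 1.4142 ≈ 0.98% → 1.0%.

1.0%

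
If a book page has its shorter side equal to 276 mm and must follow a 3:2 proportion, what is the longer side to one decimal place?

414.0 mm

3:2 = 1.50000.
Longer side = 276 × 1.50000 ≈ 414.000 → 414.0 mm.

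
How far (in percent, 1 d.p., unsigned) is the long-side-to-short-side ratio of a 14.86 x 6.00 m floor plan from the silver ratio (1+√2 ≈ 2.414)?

Ratio = 14.86 / 6.00 ≈ 2.4767.
Ideal silver ratio ≈ 2.4142. |2.4767 − 2.4142| / 2.4142 ≈ 2.59% → 2.6%.

2.6%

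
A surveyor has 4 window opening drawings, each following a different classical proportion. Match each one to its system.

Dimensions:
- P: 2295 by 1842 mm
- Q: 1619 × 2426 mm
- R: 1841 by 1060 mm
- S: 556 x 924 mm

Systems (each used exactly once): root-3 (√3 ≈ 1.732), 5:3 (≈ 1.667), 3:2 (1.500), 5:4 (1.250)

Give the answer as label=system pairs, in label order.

P=5:4, Q=3:2, R=root-3, S=5:3

Ratios: P ≈ 1.246; Q ≈ 1.498; R ≈ 1.737; S ≈ 1.662.
Targets: root-3 ≈ 1.732; 5:3 ≈ 1.667; 3:2 ≈ 1.500; 5:4 ≈ 1.250.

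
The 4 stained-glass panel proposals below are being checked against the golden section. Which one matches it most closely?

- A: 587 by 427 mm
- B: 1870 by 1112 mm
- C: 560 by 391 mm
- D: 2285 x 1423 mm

Target golden ratio ≈ 1.618.
A: 1.375 (Δ0.243)  B: 1.682 (Δ0.064)  C: 1.432 (Δ0.186)  D: 1.606 (Δ0.012)

D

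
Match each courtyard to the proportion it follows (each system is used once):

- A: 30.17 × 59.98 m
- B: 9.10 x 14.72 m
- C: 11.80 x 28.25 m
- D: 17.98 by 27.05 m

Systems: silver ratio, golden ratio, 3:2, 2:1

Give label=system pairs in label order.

A=2:1, B=golden ratio, C=silver ratio, D=3:2

A = 59.98/30.17 ≈ 1.988 → 2:1 (2.000)
B = 14.72/9.10 ≈ 1.618 → golden ratio (1.618)
C = 28.25/11.80 ≈ 2.394 → silver ratio (2.414)
D = 27.05/17.98 ≈ 1.504 → 3:2 (1.500)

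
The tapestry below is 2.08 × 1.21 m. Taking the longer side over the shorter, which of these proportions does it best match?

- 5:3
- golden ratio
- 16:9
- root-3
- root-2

root-3

2.08/1.21 ≈ 1.719. Nearest candidates are root-3 (1.732, off by 0.013) and 5:3 (1.667, off by 0.052).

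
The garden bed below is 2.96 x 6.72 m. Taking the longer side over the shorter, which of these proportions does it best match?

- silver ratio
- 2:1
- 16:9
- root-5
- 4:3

root-5

6.72/2.96 ≈ 2.270. Nearest candidates are root-5 (2.236, off by 0.034) and silver ratio (2.414, off by 0.144).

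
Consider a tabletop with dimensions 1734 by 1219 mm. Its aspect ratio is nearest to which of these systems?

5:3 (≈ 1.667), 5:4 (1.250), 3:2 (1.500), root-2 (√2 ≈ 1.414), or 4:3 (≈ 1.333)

Ratio = 1734 / 1219 ≈ 1.422.
Distances: 5:3 1.667 (Δ 0.245); 5:4 1.250 (Δ 0.172); 3:2 1.500 (Δ 0.078); root-2 1.414 (Δ 0.008); 4:3 1.333 (Δ 0.089).

root-2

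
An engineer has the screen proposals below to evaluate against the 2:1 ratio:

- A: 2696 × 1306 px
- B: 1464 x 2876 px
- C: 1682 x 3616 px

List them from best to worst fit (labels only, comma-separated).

B, A, C

A: 2696/1306 ≈ 2.064 → |2.064 − 2.000| = 0.064
B: 2876/1464 ≈ 1.964 → |1.964 − 2.000| = 0.036
C: 3616/1682 ≈ 2.150 → |2.150 − 2.000| = 0.150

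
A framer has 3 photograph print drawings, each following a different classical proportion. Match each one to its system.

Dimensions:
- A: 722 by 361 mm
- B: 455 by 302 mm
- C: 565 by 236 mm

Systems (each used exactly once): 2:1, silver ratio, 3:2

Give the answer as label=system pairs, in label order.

A = 722/361 ≈ 2.000 → 2:1 (2.000)
B = 455/302 ≈ 1.507 → 3:2 (1.500)
C = 565/236 ≈ 2.394 → silver ratio (2.414)

A=2:1, B=3:2, C=silver ratio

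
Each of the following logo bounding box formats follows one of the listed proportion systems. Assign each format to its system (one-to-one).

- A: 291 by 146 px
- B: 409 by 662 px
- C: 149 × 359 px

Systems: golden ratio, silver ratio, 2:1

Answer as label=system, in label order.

A=2:1, B=golden ratio, C=silver ratio

A = 291/146 ≈ 1.993 → 2:1 (2.000)
B = 662/409 ≈ 1.619 → golden ratio (1.618)
C = 359/149 ≈ 2.409 → silver ratio (2.414)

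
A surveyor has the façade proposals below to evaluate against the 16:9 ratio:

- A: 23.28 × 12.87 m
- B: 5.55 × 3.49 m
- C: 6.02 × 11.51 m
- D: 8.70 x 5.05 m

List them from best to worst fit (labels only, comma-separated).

A: 23.28/12.87 ≈ 1.809 → |1.809 − 1.778| = 0.031
B: 5.55/3.49 ≈ 1.590 → |1.590 − 1.778| = 0.188
C: 11.51/6.02 ≈ 1.912 → |1.912 − 1.778| = 0.134
D: 8.70/5.05 ≈ 1.723 → |1.723 − 1.778| = 0.055

A, D, C, B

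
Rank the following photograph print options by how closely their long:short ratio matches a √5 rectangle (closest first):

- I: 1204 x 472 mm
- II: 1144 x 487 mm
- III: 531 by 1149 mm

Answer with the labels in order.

I: 1204/472 ≈ 2.551 → |2.551 − 2.236| = 0.315
II: 1144/487 ≈ 2.349 → |2.349 − 2.236| = 0.113
III: 1149/531 ≈ 2.164 → |2.164 − 2.236| = 0.072

III, II, I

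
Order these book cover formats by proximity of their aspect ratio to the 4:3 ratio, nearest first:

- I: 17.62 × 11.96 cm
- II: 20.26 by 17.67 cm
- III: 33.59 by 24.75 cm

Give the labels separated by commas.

III, I, II

Ratios: I = 17.62 / 11.96 ≈ 1.473; II = 20.26 / 17.67 ≈ 1.147; III = 33.59 / 24.75 ≈ 1.357.
|Δ from 1.333|: I 0.140; II 0.186; III 0.024.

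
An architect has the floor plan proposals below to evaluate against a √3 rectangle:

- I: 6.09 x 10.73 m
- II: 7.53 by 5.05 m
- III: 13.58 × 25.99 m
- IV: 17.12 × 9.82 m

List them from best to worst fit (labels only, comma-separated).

IV, I, III, II

Ratios: I = 10.73 / 6.09 ≈ 1.762; II = 7.53 / 5.05 ≈ 1.491; III = 25.99 / 13.58 ≈ 1.914; IV = 17.12 / 9.82 ≈ 1.743.
|Δ from 1.732|: I 0.030; II 0.241; III 0.182; IV 0.011.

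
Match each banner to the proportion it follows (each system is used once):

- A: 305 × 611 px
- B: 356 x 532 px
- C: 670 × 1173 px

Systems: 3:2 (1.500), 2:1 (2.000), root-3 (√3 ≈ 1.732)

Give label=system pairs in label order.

A = 611/305 ≈ 2.003 → 2:1 (2.000)
B = 532/356 ≈ 1.494 → 3:2 (1.500)
C = 1173/670 ≈ 1.751 → root-3 (1.732)

A=2:1, B=3:2, C=root-3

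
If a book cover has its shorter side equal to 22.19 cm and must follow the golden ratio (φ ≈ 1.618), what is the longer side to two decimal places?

35.90 cm

golden ratio ≈ 1.61803.
Longer side = 22.19 × 1.61803 ≈ 35.9041 → 35.90 cm.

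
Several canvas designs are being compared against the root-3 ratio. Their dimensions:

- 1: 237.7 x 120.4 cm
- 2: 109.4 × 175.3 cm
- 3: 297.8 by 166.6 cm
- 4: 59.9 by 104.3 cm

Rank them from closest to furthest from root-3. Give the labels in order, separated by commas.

Ratios: 1 = 237.7 / 120.4 ≈ 1.974; 2 = 175.3 / 109.4 ≈ 1.602; 3 = 297.8 / 166.6 ≈ 1.788; 4 = 104.3 / 59.9 ≈ 1.741.
|Δ from 1.732|: 1 0.242; 2 0.130; 3 0.056; 4 0.009.

4, 3, 2, 1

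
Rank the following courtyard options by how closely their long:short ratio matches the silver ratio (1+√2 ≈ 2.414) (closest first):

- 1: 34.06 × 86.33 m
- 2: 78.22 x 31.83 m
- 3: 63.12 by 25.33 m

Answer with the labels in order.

2, 3, 1

1: 86.33/34.06 ≈ 2.535 → |2.535 − 2.414| = 0.121
2: 78.22/31.83 ≈ 2.457 → |2.457 − 2.414| = 0.043
3: 63.12/25.33 ≈ 2.492 → |2.492 − 2.414| = 0.078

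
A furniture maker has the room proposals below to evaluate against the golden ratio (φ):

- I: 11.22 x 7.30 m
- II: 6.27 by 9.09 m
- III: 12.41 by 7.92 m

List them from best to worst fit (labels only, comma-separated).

Ratios: I = 11.22 / 7.30 ≈ 1.537; II = 9.09 / 6.27 ≈ 1.450; III = 12.41 / 7.92 ≈ 1.567.
|Δ from 1.618|: I 0.081; II 0.168; III 0.051.

III, I, II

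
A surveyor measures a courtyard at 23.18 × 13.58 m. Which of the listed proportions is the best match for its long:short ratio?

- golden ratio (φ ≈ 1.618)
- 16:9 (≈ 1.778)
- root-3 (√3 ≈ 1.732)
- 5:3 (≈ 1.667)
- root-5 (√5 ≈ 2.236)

root-3

Ratio = 23.18 / 13.58 ≈ 1.707.
Distances: golden ratio 1.618 (Δ 0.089); 16:9 1.778 (Δ 0.071); root-3 1.732 (Δ 0.025); 5:3 1.667 (Δ 0.040); root-5 2.236 (Δ 0.529).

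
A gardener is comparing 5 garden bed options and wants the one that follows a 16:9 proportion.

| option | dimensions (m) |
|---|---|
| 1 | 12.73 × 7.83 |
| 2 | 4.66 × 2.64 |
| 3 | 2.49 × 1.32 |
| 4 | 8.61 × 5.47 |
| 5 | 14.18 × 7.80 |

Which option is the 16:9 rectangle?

2

Ratios (long/short): 1 ≈ 1.626; 2 ≈ 1.765; 3 ≈ 1.886; 4 ≈ 1.574; 5 ≈ 1.818.
16:9 ≈ 1.778; option 2 is nearest (Δ 0.013).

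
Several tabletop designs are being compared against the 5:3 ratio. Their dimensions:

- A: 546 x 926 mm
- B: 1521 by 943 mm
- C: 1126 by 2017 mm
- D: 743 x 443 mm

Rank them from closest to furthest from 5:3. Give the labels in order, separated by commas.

D, A, B, C

Ratios: A = 926 / 546 ≈ 1.696; B = 1521 / 943 ≈ 1.613; C = 2017 / 1126 ≈ 1.791; D = 743 / 443 ≈ 1.677.
|Δ from 1.667|: A 0.029; B 0.054; C 0.124; D 0.010.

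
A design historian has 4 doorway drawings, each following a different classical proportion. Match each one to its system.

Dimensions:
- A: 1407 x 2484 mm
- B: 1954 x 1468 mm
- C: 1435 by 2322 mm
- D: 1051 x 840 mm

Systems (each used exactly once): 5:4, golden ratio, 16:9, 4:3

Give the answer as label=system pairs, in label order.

A=16:9, B=4:3, C=golden ratio, D=5:4

Ratios: A ≈ 1.765; B ≈ 1.331; C ≈ 1.618; D ≈ 1.251.
Targets: 5:4 ≈ 1.250; golden ratio ≈ 1.618; 16:9 ≈ 1.778; 4:3 ≈ 1.333.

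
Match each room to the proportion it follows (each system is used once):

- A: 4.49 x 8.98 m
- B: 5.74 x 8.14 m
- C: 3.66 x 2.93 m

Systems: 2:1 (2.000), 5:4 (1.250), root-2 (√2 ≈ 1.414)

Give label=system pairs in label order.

A=2:1, B=root-2, C=5:4

Ratios: A ≈ 2.000; B ≈ 1.418; C ≈ 1.249.
Targets: 2:1 ≈ 2.000; 5:4 ≈ 1.250; root-2 ≈ 1.414.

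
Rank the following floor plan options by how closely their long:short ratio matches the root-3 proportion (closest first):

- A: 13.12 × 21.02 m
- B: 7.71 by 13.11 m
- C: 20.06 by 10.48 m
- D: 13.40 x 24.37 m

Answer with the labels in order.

Ratios: A = 21.02 / 13.12 ≈ 1.602; B = 13.11 / 7.71 ≈ 1.700; C = 20.06 / 10.48 ≈ 1.914; D = 24.37 / 13.40 ≈ 1.819.
|Δ from 1.732|: A 0.130; B 0.032; C 0.182; D 0.087.

B, D, A, C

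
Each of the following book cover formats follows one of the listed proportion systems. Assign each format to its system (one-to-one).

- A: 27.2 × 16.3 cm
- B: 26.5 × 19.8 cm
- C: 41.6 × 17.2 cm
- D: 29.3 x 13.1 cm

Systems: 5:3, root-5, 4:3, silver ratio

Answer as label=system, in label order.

A = 27.2/16.3 ≈ 1.669 → 5:3 (1.667)
B = 26.5/19.8 ≈ 1.338 → 4:3 (1.333)
C = 41.6/17.2 ≈ 2.419 → silver ratio (2.414)
D = 29.3/13.1 ≈ 2.237 → root-5 (2.236)

A=5:3, B=4:3, C=silver ratio, D=root-5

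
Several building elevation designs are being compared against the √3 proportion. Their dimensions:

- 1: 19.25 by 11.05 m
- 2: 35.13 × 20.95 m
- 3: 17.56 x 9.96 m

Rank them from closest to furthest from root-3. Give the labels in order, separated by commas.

1, 3, 2

Ratios: 1 = 19.25 / 11.05 ≈ 1.742; 2 = 35.13 / 20.95 ≈ 1.677; 3 = 17.56 / 9.96 ≈ 1.763.
|Δ from 1.732|: 1 0.010; 2 0.055; 3 0.031.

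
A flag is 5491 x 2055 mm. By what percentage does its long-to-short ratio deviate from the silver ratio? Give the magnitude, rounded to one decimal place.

Ratio = 5491 / 2055 ≈ 2.6720.
Ideal silver ratio ≈ 2.4142. |2.6720 − 2.4142| / 2.4142 ≈ 10.68% → 10.7%.

10.7%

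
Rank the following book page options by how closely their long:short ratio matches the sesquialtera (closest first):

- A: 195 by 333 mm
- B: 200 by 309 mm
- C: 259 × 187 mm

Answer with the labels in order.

A: 333/195 ≈ 1.708 → |1.708 − 1.500| = 0.208
B: 309/200 ≈ 1.545 → |1.545 − 1.500| = 0.045
C: 259/187 ≈ 1.385 → |1.385 − 1.500| = 0.115

B, C, A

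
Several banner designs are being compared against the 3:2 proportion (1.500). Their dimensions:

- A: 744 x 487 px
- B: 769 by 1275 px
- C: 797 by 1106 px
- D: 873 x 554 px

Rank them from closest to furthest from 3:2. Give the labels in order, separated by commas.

Ratios: A = 744 / 487 ≈ 1.528; B = 1275 / 769 ≈ 1.658; C = 1106 / 797 ≈ 1.388; D = 873 / 554 ≈ 1.576.
|Δ from 1.500|: A 0.028; B 0.158; C 0.112; D 0.076.

A, D, C, B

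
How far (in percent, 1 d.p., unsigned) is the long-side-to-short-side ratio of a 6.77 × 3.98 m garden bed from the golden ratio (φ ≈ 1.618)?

Ratio = 6.77 / 3.98 ≈ 1.7010.
Ideal golden ratio ≈ 1.6180. |1.7010 − 1.6180| / 1.6180 ≈ 5.13% → 5.1%.

5.1%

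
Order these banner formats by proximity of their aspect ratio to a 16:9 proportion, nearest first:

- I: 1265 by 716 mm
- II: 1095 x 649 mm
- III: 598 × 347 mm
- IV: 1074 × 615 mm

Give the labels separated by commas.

I, IV, III, II

Ratios: I = 1265 / 716 ≈ 1.767; II = 1095 / 649 ≈ 1.687; III = 598 / 347 ≈ 1.723; IV = 1074 / 615 ≈ 1.746.
|Δ from 1.778|: I 0.011; II 0.091; III 0.055; IV 0.032.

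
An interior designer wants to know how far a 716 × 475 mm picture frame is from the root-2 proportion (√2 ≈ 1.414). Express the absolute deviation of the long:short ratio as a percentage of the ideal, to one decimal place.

6.6%

Ratio = 716 / 475 ≈ 1.5074.
Ideal root-2 ≈ 1.4142. |1.5074 − 1.4142| / 1.4142 ≈ 6.59% → 6.6%.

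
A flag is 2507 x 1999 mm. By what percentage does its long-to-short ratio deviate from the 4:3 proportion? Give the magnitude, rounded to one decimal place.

5.9%

Ratio = 2507 / 1999 ≈ 1.2541.
Ideal 4:3 ≈ 1.3333. |1.2541 − 1.3333| / 1.3333 ≈ 5.94% → 5.9%.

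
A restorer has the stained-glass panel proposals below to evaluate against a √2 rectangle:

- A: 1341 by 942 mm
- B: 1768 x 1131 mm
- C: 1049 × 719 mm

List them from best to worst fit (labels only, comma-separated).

A, C, B

Ratios: A = 1341 / 942 ≈ 1.424; B = 1768 / 1131 ≈ 1.563; C = 1049 / 719 ≈ 1.459.
|Δ from 1.414|: A 0.010; B 0.149; C 0.045.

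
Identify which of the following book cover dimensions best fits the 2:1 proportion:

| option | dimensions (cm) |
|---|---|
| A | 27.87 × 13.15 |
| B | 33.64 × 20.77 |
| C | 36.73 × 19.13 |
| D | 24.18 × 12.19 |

D

Target 2:1 ≈ 2.000.
A: 2.119 (Δ0.119)  B: 1.620 (Δ0.380)  C: 1.920 (Δ0.080)  D: 1.984 (Δ0.016)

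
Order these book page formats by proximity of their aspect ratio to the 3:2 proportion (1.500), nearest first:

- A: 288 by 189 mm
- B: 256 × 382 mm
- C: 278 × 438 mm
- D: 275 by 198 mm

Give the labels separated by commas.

Ratios: A = 288 / 189 ≈ 1.524; B = 382 / 256 ≈ 1.492; C = 438 / 278 ≈ 1.576; D = 275 / 198 ≈ 1.389.
|Δ from 1.500|: A 0.024; B 0.008; C 0.076; D 0.111.

B, A, C, D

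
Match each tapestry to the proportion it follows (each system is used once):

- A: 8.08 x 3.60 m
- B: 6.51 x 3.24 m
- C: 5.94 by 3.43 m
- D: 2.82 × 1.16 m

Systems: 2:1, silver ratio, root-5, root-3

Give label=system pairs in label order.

A = 8.08/3.60 ≈ 2.244 → root-5 (2.236)
B = 6.51/3.24 ≈ 2.009 → 2:1 (2.000)
C = 5.94/3.43 ≈ 1.732 → root-3 (1.732)
D = 2.82/1.16 ≈ 2.431 → silver ratio (2.414)

A=root-5, B=2:1, C=root-3, D=silver ratio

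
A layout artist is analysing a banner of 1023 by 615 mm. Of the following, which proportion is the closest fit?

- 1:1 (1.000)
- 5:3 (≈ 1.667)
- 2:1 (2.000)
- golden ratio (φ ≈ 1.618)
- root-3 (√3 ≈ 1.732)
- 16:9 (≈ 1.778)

1023/615 ≈ 1.663. Nearest candidates are 5:3 (1.667, off by 0.004) and golden ratio (1.618, off by 0.045).

5:3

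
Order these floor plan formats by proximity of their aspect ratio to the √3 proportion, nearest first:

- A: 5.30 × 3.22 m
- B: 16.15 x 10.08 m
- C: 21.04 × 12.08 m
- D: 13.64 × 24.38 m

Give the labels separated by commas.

A: 5.30/3.22 ≈ 1.646 → |1.646 − 1.732| = 0.086
B: 16.15/10.08 ≈ 1.602 → |1.602 − 1.732| = 0.130
C: 21.04/12.08 ≈ 1.742 → |1.742 − 1.732| = 0.010
D: 24.38/13.64 ≈ 1.787 → |1.787 − 1.732| = 0.055

C, D, A, B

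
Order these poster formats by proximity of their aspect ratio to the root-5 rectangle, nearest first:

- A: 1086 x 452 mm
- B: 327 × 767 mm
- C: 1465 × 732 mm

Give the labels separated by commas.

Ratios: A = 1086 / 452 ≈ 2.403; B = 767 / 327 ≈ 2.346; C = 1465 / 732 ≈ 2.001.
|Δ from 2.236|: A 0.167; B 0.110; C 0.235.

B, A, C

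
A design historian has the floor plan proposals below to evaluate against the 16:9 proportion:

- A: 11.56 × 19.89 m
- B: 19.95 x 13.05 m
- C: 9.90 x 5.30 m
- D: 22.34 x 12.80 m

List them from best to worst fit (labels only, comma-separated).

A: 19.89/11.56 ≈ 1.721 → |1.721 − 1.778| = 0.057
B: 19.95/13.05 ≈ 1.529 → |1.529 − 1.778| = 0.249
C: 9.90/5.30 ≈ 1.868 → |1.868 − 1.778| = 0.090
D: 22.34/12.80 ≈ 1.745 → |1.745 − 1.778| = 0.033

D, A, C, B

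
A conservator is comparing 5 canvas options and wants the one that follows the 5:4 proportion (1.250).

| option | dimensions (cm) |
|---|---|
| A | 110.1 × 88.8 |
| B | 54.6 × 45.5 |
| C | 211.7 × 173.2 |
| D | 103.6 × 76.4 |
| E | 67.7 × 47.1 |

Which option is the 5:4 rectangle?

Ratios (long/short): A ≈ 1.240; B ≈ 1.200; C ≈ 1.222; D ≈ 1.356; E ≈ 1.437.
5:4 ≈ 1.250; option A is nearest (Δ 0.010).

A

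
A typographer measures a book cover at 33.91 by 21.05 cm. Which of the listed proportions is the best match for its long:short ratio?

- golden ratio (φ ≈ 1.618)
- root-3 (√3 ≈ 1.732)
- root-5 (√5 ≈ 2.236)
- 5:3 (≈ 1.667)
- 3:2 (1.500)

33.91/21.05 ≈ 1.611. Nearest candidates are golden ratio (1.618, off by 0.007) and 5:3 (1.667, off by 0.056).

golden ratio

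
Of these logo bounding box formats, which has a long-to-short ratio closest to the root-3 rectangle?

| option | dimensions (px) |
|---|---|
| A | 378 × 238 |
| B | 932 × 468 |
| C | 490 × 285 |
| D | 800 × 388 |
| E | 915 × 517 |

Target root-3 ≈ 1.732.
A: 1.588 (Δ0.144)  B: 1.991 (Δ0.259)  C: 1.719 (Δ0.013)  D: 2.062 (Δ0.330)  E: 1.770 (Δ0.038)

C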